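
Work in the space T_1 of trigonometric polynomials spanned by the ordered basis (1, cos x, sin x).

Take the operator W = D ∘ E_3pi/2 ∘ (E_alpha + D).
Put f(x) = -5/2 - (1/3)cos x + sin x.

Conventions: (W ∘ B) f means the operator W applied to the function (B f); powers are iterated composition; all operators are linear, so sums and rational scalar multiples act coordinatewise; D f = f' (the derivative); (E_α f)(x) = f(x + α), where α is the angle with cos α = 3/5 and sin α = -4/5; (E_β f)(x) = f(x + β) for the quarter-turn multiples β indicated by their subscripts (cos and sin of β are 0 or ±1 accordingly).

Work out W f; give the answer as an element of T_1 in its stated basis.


the image equals g(x) = (2/3)sin x

E_alpha f = -5/2 - cos x + (1/3)sin x
D f = cos x + (1/3)sin x
(E_alpha + D) f = -5/2 + (2/3)sin x
E_3pi/2 (E_alpha + D) f = -5/2 - (2/3)cos x
D E_3pi/2 (E_alpha + D) f = (2/3)sin x


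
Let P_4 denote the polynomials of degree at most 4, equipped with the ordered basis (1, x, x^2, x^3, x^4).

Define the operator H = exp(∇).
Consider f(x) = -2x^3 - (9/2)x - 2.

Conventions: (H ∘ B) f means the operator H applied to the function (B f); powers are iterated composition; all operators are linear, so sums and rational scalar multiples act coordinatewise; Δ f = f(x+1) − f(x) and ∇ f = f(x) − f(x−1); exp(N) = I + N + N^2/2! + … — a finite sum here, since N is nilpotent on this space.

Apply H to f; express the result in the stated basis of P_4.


order-1 term: -6x^2 + 6x - 13/2
order-2 term: -6x + 6
order-3 term: -2
the series for exp(∇) f terminates at order 3
exp(∇) f = -2x^3 - 6x^2 - (9/2)x - 9/2

the image equals g(x) = -2x^3 - 6x^2 - (9/2)x - 9/2


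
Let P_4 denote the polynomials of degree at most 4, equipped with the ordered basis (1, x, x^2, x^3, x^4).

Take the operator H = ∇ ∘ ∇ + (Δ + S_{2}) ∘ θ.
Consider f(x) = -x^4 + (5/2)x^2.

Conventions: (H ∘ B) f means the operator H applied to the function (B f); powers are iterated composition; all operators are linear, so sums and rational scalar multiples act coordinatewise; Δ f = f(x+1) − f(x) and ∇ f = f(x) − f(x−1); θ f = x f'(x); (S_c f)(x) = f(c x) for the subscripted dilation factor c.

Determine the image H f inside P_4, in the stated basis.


the result is g(x) = -64x^4 - 16x^3 - 16x^2 + 18x - 8

∇ f = -4x^3 + 6x^2 + x - 3/2
∇ ∇ f = -12x^2 + 24x - 9
θ f = -4x^4 + 5x^2
Δ θ f = -16x^3 - 24x^2 - 6x + 1
S_{2} θ f = -64x^4 + 20x^2
(Δ + S_{2}) θ f = -64x^4 - 16x^3 - 4x^2 - 6x + 1
(∇ ∘ ∇ + (Δ + S_{2}) ∘ θ) f = -64x^4 - 16x^3 - 16x^2 + 18x - 8


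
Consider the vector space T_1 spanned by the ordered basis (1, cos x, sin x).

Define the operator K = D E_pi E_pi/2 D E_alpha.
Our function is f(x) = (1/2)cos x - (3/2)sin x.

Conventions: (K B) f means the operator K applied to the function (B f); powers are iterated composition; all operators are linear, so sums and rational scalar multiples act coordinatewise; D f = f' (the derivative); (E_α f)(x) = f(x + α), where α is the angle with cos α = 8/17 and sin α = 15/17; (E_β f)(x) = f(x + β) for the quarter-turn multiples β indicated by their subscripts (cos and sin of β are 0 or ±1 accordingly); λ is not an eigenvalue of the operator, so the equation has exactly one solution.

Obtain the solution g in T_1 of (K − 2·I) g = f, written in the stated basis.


the image equals g(x) = -(5/58)cos x + (31/58)sin x

write g with unknown coordinates in the stated basis and equate coefficients in (K − 2·I) g = f
solving from the highest basis element down gives g = -(5/58)cos x + (31/58)sin x
check: K g = (19/58)cos x - (25/58)sin x
so K g − 2·g = (1/2)cos x - (3/2)sin x = f ✓


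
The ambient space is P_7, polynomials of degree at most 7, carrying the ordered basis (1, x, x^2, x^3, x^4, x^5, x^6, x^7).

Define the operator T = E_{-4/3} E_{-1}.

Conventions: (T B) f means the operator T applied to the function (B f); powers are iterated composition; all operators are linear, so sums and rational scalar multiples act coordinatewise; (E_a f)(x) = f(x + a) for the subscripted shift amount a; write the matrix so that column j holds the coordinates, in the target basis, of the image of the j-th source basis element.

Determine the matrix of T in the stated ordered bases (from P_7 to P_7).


the matrix is [[1, -7/3, 49/9, -343/27, 2401/81, -16807/243, 117649/729, -823543/2187]; [0, 1, -14/3, 49/3, -1372/27, 12005/81, -33614/81, 823543/729]; [0, 0, 1, -7, 98/3, -3430/27, 12005/27, -117649/81]; [0, 0, 0, 1, -28/3, 490/9, -6860/27, 84035/81]; [0, 0, 0, 0, 1, -35/3, 245/3, -12005/27]; [0, 0, 0, 0, 0, 1, -14, 343/3]; [0, 0, 0, 0, 0, 0, 1, -49/3]; [0, 0, 0, 0, 0, 0, 0, 1]] (rows listed top to bottom)

image of 1: 1
image of x: x - 7/3
image of x^2: x^2 - (14/3)x + 49/9
image of x^3: x^3 - 7x^2 + (49/3)x - 343/27
image of x^4: x^4 - (28/3)x^3 + (98/3)x^2 - (1372/27)x + 2401/81
image of x^5: x^5 - (35/3)x^4 + (490/9)x^3 - (3430/27)x^2 + (12005/81)x - 16807/243
image of x^6: x^6 - 14x^5 + (245/3)x^4 - (6860/27)x^3 + (12005/27)x^2 - (33614/81)x + 117649/729
image of x^7: x^7 - (49/3)x^6 + (343/3)x^5 - (12005/27)x^4 + (84035/81)x^3 - (117649/81)x^2 + (823543/729)x - 823543/2187
each image's coordinates form column j of the matrix


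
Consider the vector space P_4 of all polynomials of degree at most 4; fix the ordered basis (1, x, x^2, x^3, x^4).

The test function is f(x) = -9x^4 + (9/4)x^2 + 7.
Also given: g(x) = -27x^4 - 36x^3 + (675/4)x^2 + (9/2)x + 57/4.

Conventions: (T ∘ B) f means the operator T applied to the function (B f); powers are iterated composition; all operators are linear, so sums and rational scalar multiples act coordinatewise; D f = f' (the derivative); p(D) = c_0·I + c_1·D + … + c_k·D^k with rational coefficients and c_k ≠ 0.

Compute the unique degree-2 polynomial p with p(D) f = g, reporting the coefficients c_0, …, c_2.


c_0 = 3, c_1 = 1, c_2 = -3/2

D^0 f = -9x^4 + (9/4)x^2 + 7
D^1 f = -36x^3 + (9/2)x
D^2 f = -108x^2 + 9/2
matching coefficients of g against c_0 f + c_1 Df + … from the top degree down determines the c_i
solution: c_0 = 3, c_1 = 1, c_2 = -3/2


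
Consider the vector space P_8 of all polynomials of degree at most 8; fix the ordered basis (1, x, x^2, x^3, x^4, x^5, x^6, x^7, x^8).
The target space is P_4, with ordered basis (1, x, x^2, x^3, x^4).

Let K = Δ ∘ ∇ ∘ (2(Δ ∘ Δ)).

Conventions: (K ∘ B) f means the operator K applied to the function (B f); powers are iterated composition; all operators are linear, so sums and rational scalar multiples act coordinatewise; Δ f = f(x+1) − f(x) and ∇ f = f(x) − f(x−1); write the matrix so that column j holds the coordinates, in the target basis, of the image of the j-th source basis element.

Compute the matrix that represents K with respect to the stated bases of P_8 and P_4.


the matrix is [[0, 0, 0, 0, 48, 240, 960, 3360, 11088]; [0, 0, 0, 0, 0, 240, 1440, 6720, 26880]; [0, 0, 0, 0, 0, 0, 720, 5040, 26880]; [0, 0, 0, 0, 0, 0, 0, 1680, 13440]; [0, 0, 0, 0, 0, 0, 0, 0, 3360]] (rows listed top to bottom)

image of 1: 0
image of x: 0
image of x^2: 0
image of x^3: 0
image of x^4: 48
image of x^5: 240x + 240
image of x^6: 720x^2 + 1440x + 960
image of x^7: 1680x^3 + 5040x^2 + 6720x + 3360
image of x^8: 3360x^4 + 13440x^3 + 26880x^2 + 26880x + 11088
each image's coordinates form column j of the matrix


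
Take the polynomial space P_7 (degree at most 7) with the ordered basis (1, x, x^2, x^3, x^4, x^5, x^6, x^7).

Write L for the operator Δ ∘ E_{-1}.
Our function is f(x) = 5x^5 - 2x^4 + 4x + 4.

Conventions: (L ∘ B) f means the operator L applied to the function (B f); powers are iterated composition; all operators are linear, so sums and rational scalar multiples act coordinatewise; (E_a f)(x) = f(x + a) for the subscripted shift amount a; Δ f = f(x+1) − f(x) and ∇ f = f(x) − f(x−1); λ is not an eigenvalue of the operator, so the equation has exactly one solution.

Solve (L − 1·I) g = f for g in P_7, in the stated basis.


g(x) = -5x^5 - 23x^4 - 42x^3 - 38x^2 - 21x - 11

write g with unknown coordinates in the stated basis and equate coefficients in (L − 1·I) g = f
solving from the highest basis element down gives g = -5x^5 - 23x^4 - 42x^3 - 38x^2 - 21x - 11
check: L g = -25x^4 - 42x^3 - 38x^2 - 17x - 7
so L g − 1·g = 5x^5 - 2x^4 + 4x + 4 = f ✓


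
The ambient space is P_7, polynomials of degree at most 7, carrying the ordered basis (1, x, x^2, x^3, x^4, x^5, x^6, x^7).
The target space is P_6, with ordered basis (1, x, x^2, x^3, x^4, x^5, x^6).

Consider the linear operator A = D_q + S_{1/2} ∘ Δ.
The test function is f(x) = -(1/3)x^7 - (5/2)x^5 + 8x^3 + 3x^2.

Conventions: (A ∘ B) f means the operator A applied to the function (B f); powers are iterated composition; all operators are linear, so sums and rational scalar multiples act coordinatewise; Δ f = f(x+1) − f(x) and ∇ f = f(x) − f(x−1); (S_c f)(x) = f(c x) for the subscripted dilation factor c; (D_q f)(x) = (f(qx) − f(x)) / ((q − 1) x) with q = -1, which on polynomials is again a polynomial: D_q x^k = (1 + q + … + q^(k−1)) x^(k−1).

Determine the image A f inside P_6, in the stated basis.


the result is g(x) = -(71/192)x^6 - (7/32)x^5 - (385/96)x^4 - (55/12)x^3 + 6x^2 + (91/12)x + 49/6

D_q f = -(1/3)x^6 - (5/2)x^4 + 8x^2
Δ f = -(7/3)x^6 - 7x^5 - (145/6)x^4 - (110/3)x^3 - 8x^2 + (91/6)x + 49/6
S_{1/2} Δ f = -(7/192)x^6 - (7/32)x^5 - (145/96)x^4 - (55/12)x^3 - 2x^2 + (91/12)x + 49/6
(D_q + S_{1/2} ∘ Δ) f = -(71/192)x^6 - (7/32)x^5 - (385/96)x^4 - (55/12)x^3 + 6x^2 + (91/12)x + 49/6


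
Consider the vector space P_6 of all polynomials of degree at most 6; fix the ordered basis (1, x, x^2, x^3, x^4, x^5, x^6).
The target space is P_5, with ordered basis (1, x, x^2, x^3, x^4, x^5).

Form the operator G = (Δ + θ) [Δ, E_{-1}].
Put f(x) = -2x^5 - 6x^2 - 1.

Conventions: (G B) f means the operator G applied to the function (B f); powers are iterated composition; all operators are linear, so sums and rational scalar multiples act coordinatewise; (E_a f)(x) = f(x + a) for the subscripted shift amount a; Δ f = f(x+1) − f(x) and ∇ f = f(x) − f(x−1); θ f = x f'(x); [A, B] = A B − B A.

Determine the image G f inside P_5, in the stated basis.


E_{-1} f = -2x^5 + 10x^4 - 20x^3 + 14x^2 + 2x - 5
Δ E_{-1} f = -10x^4 + 20x^3 - 20x^2 - 2x + 4
Δ f = -10x^4 - 20x^3 - 20x^2 - 22x - 8
E_{-1} Δ f = -10x^4 + 20x^3 - 20x^2 - 2x + 4
[Δ, E_{-1}] f = 0
Δ [Δ, E_{-1}] f = 0
θ [Δ, E_{-1}] f = 0
(Δ + θ) [Δ, E_{-1}] f = 0

g(x) = 0


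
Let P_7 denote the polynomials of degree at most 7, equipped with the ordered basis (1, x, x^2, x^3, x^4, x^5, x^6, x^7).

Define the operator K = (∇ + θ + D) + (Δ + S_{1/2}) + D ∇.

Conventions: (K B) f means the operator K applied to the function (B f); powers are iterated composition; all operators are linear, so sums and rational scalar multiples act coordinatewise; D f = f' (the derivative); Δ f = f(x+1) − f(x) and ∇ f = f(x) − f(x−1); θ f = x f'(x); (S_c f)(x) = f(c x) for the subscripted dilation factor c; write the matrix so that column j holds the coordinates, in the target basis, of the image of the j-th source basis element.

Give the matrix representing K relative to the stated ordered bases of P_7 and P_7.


image of 1: 1
image of x: (3/2)x + 3
image of x^2: (9/4)x^2 + 6x + 2
image of x^3: (25/8)x^3 + 9x^2 + 6x - 1
image of x^4: (65/16)x^4 + 12x^3 + 12x^2 - 4x + 4
image of x^5: (161/32)x^5 + 15x^4 + 20x^3 - 10x^2 + 20x - 3
image of x^6: (385/64)x^6 + 18x^5 + 30x^4 - 20x^3 + 60x^2 - 18x + 6
image of x^7: (897/128)x^7 + 21x^6 + 42x^5 - 35x^4 + 140x^3 - 63x^2 + 42x - 5
each image's coordinates form column j of the matrix

the matrix is [[1, 3, 2, -1, 4, -3, 6, -5]; [0, 3/2, 6, 6, -4, 20, -18, 42]; [0, 0, 9/4, 9, 12, -10, 60, -63]; [0, 0, 0, 25/8, 12, 20, -20, 140]; [0, 0, 0, 0, 65/16, 15, 30, -35]; [0, 0, 0, 0, 0, 161/32, 18, 42]; [0, 0, 0, 0, 0, 0, 385/64, 21]; [0, 0, 0, 0, 0, 0, 0, 897/128]] (rows listed top to bottom)


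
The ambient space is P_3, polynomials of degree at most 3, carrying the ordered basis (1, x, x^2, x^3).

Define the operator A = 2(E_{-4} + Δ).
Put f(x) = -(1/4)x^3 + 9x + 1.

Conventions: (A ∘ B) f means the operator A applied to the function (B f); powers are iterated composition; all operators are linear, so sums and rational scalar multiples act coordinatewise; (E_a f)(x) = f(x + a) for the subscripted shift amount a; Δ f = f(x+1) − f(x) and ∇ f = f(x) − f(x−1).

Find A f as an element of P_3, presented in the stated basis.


the result is g(x) = -(1/2)x^3 + (9/2)x^2 - (15/2)x - 41/2

E_{-4} f = -(1/4)x^3 + 3x^2 - 3x - 19
Δ f = -(3/4)x^2 - (3/4)x + 35/4
(E_{-4} + Δ) f = -(1/4)x^3 + (9/4)x^2 - (15/4)x - 41/4
(2(E_{-4} + Δ)) f = -(1/2)x^3 + (9/2)x^2 - (15/2)x - 41/2


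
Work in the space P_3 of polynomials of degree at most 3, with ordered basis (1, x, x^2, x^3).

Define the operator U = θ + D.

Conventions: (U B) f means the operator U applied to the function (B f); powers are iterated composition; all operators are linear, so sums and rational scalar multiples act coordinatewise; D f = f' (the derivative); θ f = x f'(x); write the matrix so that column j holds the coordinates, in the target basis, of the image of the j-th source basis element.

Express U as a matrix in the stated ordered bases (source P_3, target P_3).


the matrix is [[0, 1, 0, 0]; [0, 1, 2, 0]; [0, 0, 2, 3]; [0, 0, 0, 3]] (rows listed top to bottom)

image of 1: 0
image of x: x + 1
image of x^2: 2x^2 + 2x
image of x^3: 3x^3 + 3x^2
each image's coordinates form column j of the matrix


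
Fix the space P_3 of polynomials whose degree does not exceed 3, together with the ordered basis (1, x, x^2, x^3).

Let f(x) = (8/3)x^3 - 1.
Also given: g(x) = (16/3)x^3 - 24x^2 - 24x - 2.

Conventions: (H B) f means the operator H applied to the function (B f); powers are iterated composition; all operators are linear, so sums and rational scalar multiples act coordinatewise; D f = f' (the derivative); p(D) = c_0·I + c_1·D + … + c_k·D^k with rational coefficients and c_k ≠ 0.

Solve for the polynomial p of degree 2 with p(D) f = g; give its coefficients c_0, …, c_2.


p(D) = 2·I − 3·D − (3/2)·D^2, i.e. c_0 = 2, c_1 = -3, c_2 = -3/2

D^0 f = (8/3)x^3 - 1
D^1 f = 8x^2
D^2 f = 16x
matching coefficients of g against c_0 f + c_1 Df + … from the top degree down determines the c_i
solution: c_0 = 2, c_1 = -3, c_2 = -3/2


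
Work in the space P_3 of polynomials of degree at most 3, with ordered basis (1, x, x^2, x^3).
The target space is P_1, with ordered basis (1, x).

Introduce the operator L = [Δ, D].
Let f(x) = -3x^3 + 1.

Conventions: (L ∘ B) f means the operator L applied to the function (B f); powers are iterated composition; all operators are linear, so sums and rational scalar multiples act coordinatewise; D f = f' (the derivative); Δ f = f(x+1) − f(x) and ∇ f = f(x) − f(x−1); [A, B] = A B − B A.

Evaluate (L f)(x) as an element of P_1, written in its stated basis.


g(x) = 0

D f = -9x^2
Δ D f = -18x - 9
Δ f = -9x^2 - 9x - 3
D Δ f = -18x - 9
[Δ, D] f = 0


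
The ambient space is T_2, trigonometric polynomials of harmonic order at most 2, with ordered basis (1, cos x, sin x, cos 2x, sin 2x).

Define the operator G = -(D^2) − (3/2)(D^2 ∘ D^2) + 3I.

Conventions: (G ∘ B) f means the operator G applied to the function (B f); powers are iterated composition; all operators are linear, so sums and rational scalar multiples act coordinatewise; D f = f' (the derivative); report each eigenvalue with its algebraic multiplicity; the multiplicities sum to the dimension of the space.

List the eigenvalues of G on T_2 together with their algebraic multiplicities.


λ = -17 (multiplicity 2), λ = 5/2 (multiplicity 2), λ = 3 (multiplicity 1)

image of 1: 3
image of cos x: (5/2)cos x
image of sin x: (5/2)sin x
image of cos 2x: -17cos 2x
image of sin 2x: -17sin 2x
the matrix is diagonal; its diagonal is (3, 5/2, 5/2, -17, -17)
for a triangular matrix the eigenvalues are the diagonal entries, with algebraic multiplicity their repetition count


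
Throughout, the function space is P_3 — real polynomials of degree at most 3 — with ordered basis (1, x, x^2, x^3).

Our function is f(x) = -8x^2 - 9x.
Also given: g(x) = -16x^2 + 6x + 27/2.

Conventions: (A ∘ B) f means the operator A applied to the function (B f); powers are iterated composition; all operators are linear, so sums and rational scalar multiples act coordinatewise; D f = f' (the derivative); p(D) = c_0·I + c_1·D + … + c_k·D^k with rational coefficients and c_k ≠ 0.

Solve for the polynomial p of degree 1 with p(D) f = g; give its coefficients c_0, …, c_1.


D^0 f = -8x^2 - 9x
D^1 f = -16x - 9
matching coefficients of g against c_0 f + c_1 Df + … from the top degree down determines the c_i
solution: c_0 = 2, c_1 = -3/2

c_0 = 2, c_1 = -3/2


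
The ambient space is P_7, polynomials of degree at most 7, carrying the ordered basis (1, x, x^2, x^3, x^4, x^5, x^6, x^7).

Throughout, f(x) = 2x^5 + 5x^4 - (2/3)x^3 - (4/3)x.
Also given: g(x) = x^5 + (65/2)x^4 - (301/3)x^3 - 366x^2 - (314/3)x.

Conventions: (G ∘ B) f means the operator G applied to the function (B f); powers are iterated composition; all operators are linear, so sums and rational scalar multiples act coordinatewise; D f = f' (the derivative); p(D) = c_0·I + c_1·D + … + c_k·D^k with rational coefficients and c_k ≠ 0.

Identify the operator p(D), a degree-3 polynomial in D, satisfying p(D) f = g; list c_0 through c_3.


D^0 f = 2x^5 + 5x^4 - (2/3)x^3 - (4/3)x
D^1 f = 10x^4 + 20x^3 - 2x^2 - 4/3
D^2 f = 40x^3 + 60x^2 - 4x
D^3 f = 120x^2 + 120x - 4
matching coefficients of g against c_0 f + c_1 Df + … from the top degree down determines the c_i
solution: c_0 = 1/2, c_1 = 3, c_2 = -4, c_3 = -1

p(D) = (1/2)·I + 3·D − 4·D^2 − D^3, i.e. c_0 = 1/2, c_1 = 3, c_2 = -4, c_3 = -1


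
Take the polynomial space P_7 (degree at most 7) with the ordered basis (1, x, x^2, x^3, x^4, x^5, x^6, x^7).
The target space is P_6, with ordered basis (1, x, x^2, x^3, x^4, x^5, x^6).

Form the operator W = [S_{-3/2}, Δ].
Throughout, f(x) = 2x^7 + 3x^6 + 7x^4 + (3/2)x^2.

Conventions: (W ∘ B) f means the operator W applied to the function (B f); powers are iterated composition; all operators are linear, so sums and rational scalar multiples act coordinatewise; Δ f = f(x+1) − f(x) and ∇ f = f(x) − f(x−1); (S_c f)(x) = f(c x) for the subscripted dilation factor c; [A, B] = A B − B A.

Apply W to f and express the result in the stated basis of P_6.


Δ f = 14x^6 + 60x^5 + 115x^4 + 158x^3 + 129x^2 + 63x + 27/2
S_{-3/2} Δ f = (5103/32)x^6 - (3645/8)x^5 + (9315/16)x^4 - (2133/4)x^3 + (1161/4)x^2 - (189/2)x + 27/2
S_{-3/2} f = -(2187/64)x^7 + (2187/64)x^6 + (567/16)x^4 + (27/8)x^2
Δ S_{-3/2} f = -(15309/64)x^6 - (32805/64)x^5 - (10935/16)x^4 - (23733/64)x^3 + (243/32)x^2 + (7317/64)x + 621/16
[S_{-3/2}, Δ] f = (25515/64)x^6 + (3645/64)x^5 + (10125/8)x^4 - (10395/64)x^3 + (9045/32)x^2 - (13365/64)x - 405/16

the result is g(x) = (25515/64)x^6 + (3645/64)x^5 + (10125/8)x^4 - (10395/64)x^3 + (9045/32)x^2 - (13365/64)x - 405/16


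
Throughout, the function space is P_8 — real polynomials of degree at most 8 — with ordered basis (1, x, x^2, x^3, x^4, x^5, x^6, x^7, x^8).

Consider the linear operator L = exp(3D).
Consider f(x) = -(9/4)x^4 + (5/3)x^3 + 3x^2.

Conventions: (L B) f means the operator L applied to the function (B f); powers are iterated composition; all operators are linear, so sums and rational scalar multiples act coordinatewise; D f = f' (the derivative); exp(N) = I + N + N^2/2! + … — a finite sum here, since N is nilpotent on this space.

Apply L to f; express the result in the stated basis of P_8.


g(x) = -(9/4)x^4 - (76/3)x^3 - (207/2)x^2 - 180x - 441/4

order-1 term: -27x^3 + 15x^2 + 18x
order-2 term: -(243/2)x^2 + 45x + 27
order-3 term: -243x + 45
order-4 term: -729/4
the series for exp(3D) f terminates at order 4
exp(3D) f = -(9/4)x^4 - (76/3)x^3 - (207/2)x^2 - 180x - 441/4


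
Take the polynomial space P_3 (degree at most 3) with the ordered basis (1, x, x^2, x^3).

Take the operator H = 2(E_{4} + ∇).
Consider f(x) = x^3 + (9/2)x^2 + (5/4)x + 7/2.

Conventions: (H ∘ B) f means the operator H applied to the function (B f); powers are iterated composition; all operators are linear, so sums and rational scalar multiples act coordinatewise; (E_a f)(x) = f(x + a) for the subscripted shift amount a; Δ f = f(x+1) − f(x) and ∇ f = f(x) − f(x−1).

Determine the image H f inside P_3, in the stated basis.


the image equals g(x) = 2x^3 + 39x^2 + (365/2)x + 569/2

E_{4} f = x^3 + (33/2)x^2 + (341/4)x + 289/2
∇ f = 3x^2 + 6x - 9/4
(E_{4} + ∇) f = x^3 + (39/2)x^2 + (365/4)x + 569/4
(2(E_{4} + ∇)) f = 2x^3 + 39x^2 + (365/2)x + 569/2


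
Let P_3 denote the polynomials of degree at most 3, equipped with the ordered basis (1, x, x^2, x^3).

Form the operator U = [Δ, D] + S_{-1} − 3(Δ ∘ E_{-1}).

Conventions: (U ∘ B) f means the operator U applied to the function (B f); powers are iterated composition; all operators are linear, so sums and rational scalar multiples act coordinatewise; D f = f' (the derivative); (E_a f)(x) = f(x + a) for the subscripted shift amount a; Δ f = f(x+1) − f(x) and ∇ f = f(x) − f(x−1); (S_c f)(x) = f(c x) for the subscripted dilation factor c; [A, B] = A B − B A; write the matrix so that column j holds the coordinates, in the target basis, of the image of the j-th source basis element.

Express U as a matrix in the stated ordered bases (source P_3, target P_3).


the matrix is [[1, -3, 3, -3]; [0, -1, -6, 9]; [0, 0, 1, -9]; [0, 0, 0, -1]] (rows listed top to bottom)

image of 1: 1
image of x: -x - 3
image of x^2: x^2 - 6x + 3
image of x^3: -x^3 - 9x^2 + 9x - 3
each image's coordinates form column j of the matrix


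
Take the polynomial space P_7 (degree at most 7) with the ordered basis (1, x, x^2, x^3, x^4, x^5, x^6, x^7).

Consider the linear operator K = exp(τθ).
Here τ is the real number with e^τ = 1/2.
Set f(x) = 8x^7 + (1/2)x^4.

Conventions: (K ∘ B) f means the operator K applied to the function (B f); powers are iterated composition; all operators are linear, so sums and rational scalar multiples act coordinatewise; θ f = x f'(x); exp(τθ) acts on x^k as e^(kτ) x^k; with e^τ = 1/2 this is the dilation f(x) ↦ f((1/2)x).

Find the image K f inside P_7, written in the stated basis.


g(x) = (1/16)x^7 + (1/32)x^4

exp(τθ) x^k = e^(kτ) x^k; with e^τ = 1/2 this sends x^k to (1/2)^k x^k
x^4 ↦ 1/16 x^4
x^7 ↦ 1/128 x^7
applying this coordinatewise to f: exp(τθ) f = (1/16)x^7 + (1/32)x^4


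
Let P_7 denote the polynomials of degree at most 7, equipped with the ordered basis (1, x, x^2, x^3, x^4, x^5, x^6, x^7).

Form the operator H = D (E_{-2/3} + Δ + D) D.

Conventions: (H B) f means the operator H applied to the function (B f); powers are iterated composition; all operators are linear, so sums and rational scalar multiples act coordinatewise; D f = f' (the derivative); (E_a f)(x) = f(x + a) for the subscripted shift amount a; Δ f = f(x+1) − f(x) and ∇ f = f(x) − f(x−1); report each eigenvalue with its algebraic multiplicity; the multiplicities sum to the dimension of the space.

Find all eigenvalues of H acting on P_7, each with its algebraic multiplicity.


λ = 0 (multiplicity 8)

image of 1: 0
image of x: 0
image of x^2: 2
image of x^3: 6x + 8
image of x^4: 12x^2 + 32x + 52/3
image of x^5: 20x^3 + 80x^2 + (260/3)x + 380/27
image of x^6: 30x^4 + 160x^3 + 260x^2 + (760/9)x + 970/27
image of x^7: 42x^5 + 280x^4 + (1820/3)x^3 + (2660/9)x^2 + (6790/27)x + 2954/81
the matrix is upper triangular; its diagonal is (0, 0, 0, 0, 0, 0, 0, 0)
for a triangular matrix the eigenvalues are the diagonal entries, with algebraic multiplicity their repetition count


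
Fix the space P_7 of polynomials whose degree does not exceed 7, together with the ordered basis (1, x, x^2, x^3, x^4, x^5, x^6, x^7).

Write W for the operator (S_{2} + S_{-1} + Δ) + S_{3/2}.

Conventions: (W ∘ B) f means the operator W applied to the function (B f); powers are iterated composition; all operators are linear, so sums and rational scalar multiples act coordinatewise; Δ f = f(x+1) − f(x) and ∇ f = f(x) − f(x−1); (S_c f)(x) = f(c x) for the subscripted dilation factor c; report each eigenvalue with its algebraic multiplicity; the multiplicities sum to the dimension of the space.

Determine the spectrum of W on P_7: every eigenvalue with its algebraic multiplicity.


image of 1: 3
image of x: (5/2)x + 1
image of x^2: (29/4)x^2 + 2x + 1
image of x^3: (83/8)x^3 + 3x^2 + 3x + 1
image of x^4: (353/16)x^4 + 4x^3 + 6x^2 + 4x + 1
image of x^5: (1235/32)x^5 + 5x^4 + 10x^3 + 10x^2 + 5x + 1
image of x^6: (4889/64)x^6 + 6x^5 + 15x^4 + 20x^3 + 15x^2 + 6x + 1
image of x^7: (18443/128)x^7 + 7x^6 + 21x^5 + 35x^4 + 35x^3 + 21x^2 + 7x + 1
the matrix is upper triangular; its diagonal is (3, 5/2, 29/4, 83/8, 353/16, 1235/32, 4889/64, 18443/128)
for a triangular matrix the eigenvalues are the diagonal entries, with algebraic multiplicity their repetition count

λ = 5/2 (multiplicity 1), λ = 3 (multiplicity 1), λ = 29/4 (multiplicity 1), λ = 83/8 (multiplicity 1), λ = 353/16 (multiplicity 1), λ = 1235/32 (multiplicity 1), λ = 4889/64 (multiplicity 1), λ = 18443/128 (multiplicity 1)


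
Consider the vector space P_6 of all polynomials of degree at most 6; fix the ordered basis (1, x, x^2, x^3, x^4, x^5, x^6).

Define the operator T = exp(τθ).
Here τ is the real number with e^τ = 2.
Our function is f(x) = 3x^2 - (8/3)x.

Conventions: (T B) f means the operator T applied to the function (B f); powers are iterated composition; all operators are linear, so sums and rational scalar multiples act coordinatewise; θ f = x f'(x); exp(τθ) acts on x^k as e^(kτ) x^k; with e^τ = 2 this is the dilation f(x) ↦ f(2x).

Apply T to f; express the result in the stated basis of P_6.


exp(τθ) x^k = e^(kτ) x^k; with e^τ = 2 this sends x^k to 2^k x^k
x ↦ 2 x
x^2 ↦ 4 x^2
applying this coordinatewise to f: exp(τθ) f = 12x^2 - (16/3)x

the image equals g(x) = 12x^2 - (16/3)x


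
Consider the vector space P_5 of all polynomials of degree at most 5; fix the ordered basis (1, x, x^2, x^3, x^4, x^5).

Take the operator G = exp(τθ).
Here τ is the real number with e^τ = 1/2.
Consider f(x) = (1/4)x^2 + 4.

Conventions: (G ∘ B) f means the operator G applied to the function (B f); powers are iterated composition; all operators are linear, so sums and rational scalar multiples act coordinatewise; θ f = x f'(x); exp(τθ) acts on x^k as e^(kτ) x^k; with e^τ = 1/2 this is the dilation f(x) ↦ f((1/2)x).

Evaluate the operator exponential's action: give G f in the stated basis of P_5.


exp(τθ) x^k = e^(kτ) x^k; with e^τ = 1/2 this sends x^k to (1/2)^k x^k
x^2 ↦ 1/4 x^2
applying this coordinatewise to f: exp(τθ) f = (1/16)x^2 + 4

g(x) = (1/16)x^2 + 4


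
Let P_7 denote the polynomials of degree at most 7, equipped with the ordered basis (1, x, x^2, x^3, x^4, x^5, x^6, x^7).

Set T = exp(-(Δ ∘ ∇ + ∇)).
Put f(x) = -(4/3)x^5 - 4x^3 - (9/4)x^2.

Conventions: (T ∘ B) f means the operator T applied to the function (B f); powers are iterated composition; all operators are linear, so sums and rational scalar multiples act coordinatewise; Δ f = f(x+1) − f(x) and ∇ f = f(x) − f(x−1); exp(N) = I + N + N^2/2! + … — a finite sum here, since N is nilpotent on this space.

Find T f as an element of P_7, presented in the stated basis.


the image equals g(x) = -(4/3)x^5 + (20/3)x^4 - 4x^3 - (43/12)x^2 - (13/6)x - 4/3

order-1 term: (20/3)x^4 + (40/3)x^3 + (76/3)x^2 + (139/6)x + 91/12
order-2 term: -(40/3)x^3 - 40x^2 - (176/3)x - 137/4
order-3 term: (40/3)x^2 + 40x + 112/3
order-4 term: -(20/3)x - 40/3
order-5 term: 4/3
the series for exp(-(Δ ∘ ∇ + ∇)) f terminates at order 5
exp(-(Δ ∘ ∇ + ∇)) f = -(4/3)x^5 + (20/3)x^4 - 4x^3 - (43/12)x^2 - (13/6)x - 4/3


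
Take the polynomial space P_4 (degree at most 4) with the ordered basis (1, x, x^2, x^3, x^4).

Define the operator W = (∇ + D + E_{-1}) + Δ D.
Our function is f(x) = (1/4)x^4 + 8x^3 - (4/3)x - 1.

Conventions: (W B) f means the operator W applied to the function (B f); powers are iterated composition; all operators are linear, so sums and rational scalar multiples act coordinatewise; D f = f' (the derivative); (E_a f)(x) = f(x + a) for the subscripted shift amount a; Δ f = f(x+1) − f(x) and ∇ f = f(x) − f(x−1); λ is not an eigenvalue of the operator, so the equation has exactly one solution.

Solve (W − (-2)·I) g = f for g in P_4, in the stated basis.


g(x) = (1/12)x^4 + (23/9)x^3 - (26/9)x^2 - (107/27)x + 20/81

write g with unknown coordinates in the stated basis and equate coefficients in (W − (-2)·I) g = f
solving from the highest basis element down gives g = (1/12)x^4 + (23/9)x^3 - (26/9)x^2 - (107/27)x + 20/81
check: W g = (1/12)x^4 + (26/9)x^3 + (52/9)x^2 + (178/27)x - 121/81
so W g − (-2)·g = (1/4)x^4 + 8x^3 - (4/3)x - 1 = f ✓


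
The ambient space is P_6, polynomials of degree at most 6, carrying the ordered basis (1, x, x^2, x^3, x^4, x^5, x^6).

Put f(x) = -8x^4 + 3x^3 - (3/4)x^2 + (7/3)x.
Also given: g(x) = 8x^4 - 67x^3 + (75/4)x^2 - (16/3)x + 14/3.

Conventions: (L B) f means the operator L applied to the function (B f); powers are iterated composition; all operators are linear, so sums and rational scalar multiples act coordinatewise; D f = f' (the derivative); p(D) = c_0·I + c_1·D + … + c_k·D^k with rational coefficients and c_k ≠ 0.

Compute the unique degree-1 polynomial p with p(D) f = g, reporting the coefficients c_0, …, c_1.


c_0 = -1, c_1 = 2

D^0 f = -8x^4 + 3x^3 - (3/4)x^2 + (7/3)x
D^1 f = -32x^3 + 9x^2 - (3/2)x + 7/3
matching coefficients of g against c_0 f + c_1 Df + … from the top degree down determines the c_i
solution: c_0 = -1, c_1 = 2


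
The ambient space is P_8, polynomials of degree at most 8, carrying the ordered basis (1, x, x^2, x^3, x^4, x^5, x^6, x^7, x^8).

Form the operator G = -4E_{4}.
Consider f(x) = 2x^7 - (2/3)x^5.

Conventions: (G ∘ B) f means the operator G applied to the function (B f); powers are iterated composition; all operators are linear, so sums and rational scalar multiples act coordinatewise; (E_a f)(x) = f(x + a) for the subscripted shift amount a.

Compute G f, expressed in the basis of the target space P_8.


E_{4} f = 2x^7 + 56x^6 + (2014/3)x^5 + (13400/3)x^4 + (53440/3)x^3 + (127744/3)x^2 + (169472/3)x + 96256/3
(-4E_{4}) f = -8x^7 - 224x^6 - (8056/3)x^5 - (53600/3)x^4 - (213760/3)x^3 - (510976/3)x^2 - (677888/3)x - 385024/3

the image equals g(x) = -8x^7 - 224x^6 - (8056/3)x^5 - (53600/3)x^4 - (213760/3)x^3 - (510976/3)x^2 - (677888/3)x - 385024/3


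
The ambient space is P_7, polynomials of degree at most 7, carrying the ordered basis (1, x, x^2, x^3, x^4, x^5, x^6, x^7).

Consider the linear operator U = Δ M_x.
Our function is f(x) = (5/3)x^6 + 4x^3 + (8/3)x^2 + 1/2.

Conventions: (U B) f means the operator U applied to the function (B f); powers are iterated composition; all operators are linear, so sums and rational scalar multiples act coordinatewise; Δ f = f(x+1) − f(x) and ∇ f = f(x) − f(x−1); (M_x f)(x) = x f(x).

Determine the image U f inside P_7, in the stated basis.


the image equals g(x) = (35/3)x^6 + 35x^5 + (175/3)x^4 + (223/3)x^3 + 67x^2 + (107/3)x + 53/6

M_x f = (5/3)x^7 + 4x^4 + (8/3)x^3 + (1/2)x
Δ M_x f = (35/3)x^6 + 35x^5 + (175/3)x^4 + (223/3)x^3 + 67x^2 + (107/3)x + 53/6


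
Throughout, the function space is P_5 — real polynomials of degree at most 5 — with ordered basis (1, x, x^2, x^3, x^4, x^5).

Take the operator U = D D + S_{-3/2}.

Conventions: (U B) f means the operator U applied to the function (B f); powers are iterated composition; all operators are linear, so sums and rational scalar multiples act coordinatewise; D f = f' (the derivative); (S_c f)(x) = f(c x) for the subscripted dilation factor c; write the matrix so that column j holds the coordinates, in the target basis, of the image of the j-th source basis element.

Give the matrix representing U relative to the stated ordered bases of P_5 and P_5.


image of 1: 1
image of x: -(3/2)x
image of x^2: (9/4)x^2 + 2
image of x^3: -(27/8)x^3 + 6x
image of x^4: (81/16)x^4 + 12x^2
image of x^5: -(243/32)x^5 + 20x^3
each image's coordinates form column j of the matrix

the matrix is [[1, 0, 2, 0, 0, 0]; [0, -3/2, 0, 6, 0, 0]; [0, 0, 9/4, 0, 12, 0]; [0, 0, 0, -27/8, 0, 20]; [0, 0, 0, 0, 81/16, 0]; [0, 0, 0, 0, 0, -243/32]] (rows listed top to bottom)


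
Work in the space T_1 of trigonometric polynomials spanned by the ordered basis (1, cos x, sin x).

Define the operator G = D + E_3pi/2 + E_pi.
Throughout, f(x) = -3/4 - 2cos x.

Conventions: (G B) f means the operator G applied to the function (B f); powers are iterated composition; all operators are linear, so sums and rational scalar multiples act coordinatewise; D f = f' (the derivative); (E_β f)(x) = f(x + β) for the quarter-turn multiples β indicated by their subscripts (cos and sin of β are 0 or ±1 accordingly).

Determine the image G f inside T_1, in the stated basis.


g(x) = -3/2 + 2cos x

D f = 2sin x
E_3pi/2 f = -3/4 - 2sin x
E_pi f = -3/4 + 2cos x
(D + E_3pi/2 + E_pi) f = -3/2 + 2cos x


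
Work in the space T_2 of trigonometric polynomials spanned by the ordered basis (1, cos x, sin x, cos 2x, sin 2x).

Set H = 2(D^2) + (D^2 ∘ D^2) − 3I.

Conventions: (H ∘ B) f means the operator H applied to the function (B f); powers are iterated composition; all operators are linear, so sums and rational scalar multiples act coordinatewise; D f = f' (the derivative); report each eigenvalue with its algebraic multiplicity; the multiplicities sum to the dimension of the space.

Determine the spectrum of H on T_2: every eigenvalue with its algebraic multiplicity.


image of 1: -3
image of cos x: -4cos x
image of sin x: -4sin x
image of cos 2x: 5cos 2x
image of sin 2x: 5sin 2x
the matrix is diagonal; its diagonal is (-3, -4, -4, 5, 5)
for a triangular matrix the eigenvalues are the diagonal entries, with algebraic multiplicity their repetition count

λ = -4 (multiplicity 2), λ = -3 (multiplicity 1), λ = 5 (multiplicity 2)


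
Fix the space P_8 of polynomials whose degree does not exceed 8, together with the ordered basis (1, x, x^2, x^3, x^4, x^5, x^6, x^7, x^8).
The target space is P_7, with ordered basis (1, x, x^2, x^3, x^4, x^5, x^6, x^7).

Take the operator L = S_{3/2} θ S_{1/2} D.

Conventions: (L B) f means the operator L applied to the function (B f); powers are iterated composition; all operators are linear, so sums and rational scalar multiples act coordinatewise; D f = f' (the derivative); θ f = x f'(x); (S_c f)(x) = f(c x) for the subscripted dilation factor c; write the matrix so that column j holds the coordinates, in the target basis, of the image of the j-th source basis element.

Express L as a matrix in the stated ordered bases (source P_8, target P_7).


image of 1: 0
image of x: 0
image of x^2: (3/2)x
image of x^3: (27/8)x^2
image of x^4: (81/16)x^3
image of x^5: (405/64)x^4
image of x^6: (3645/512)x^5
image of x^7: (15309/2048)x^6
image of x^8: (15309/2048)x^7
each image's coordinates form column j of the matrix

the matrix is [[0, 0, 0, 0, 0, 0, 0, 0, 0]; [0, 0, 3/2, 0, 0, 0, 0, 0, 0]; [0, 0, 0, 27/8, 0, 0, 0, 0, 0]; [0, 0, 0, 0, 81/16, 0, 0, 0, 0]; [0, 0, 0, 0, 0, 405/64, 0, 0, 0]; [0, 0, 0, 0, 0, 0, 3645/512, 0, 0]; [0, 0, 0, 0, 0, 0, 0, 15309/2048, 0]; [0, 0, 0, 0, 0, 0, 0, 0, 15309/2048]] (rows listed top to bottom)


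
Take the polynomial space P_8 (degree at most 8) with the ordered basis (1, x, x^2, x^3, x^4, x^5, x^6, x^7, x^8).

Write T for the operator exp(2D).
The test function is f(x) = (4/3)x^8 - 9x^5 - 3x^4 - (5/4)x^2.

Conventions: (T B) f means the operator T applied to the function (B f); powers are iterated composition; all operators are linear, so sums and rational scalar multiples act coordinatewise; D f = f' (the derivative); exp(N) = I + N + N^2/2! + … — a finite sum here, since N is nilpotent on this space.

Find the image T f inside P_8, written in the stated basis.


order-1 term: (64/3)x^7 - 90x^4 - 24x^3 - 5x
order-2 term: (448/3)x^6 - 360x^3 - 72x^2 - 5
order-3 term: (1792/3)x^5 - 720x^2 - 96x
order-4 term: (4480/3)x^4 - 720x - 48
order-5 term: (7168/3)x^3 - 288
order-6 term: (7168/3)x^2
order-7 term: (4096/3)x
order-8 term: 1024/3
the series for exp(2D) f terminates at order 8
exp(2D) f = (4/3)x^8 + (64/3)x^7 + (448/3)x^6 + (1765/3)x^5 + (4201/3)x^4 + (6016/3)x^3 + (19153/12)x^2 + (1633/3)x + 1/3

the image equals g(x) = (4/3)x^8 + (64/3)x^7 + (448/3)x^6 + (1765/3)x^5 + (4201/3)x^4 + (6016/3)x^3 + (19153/12)x^2 + (1633/3)x + 1/3


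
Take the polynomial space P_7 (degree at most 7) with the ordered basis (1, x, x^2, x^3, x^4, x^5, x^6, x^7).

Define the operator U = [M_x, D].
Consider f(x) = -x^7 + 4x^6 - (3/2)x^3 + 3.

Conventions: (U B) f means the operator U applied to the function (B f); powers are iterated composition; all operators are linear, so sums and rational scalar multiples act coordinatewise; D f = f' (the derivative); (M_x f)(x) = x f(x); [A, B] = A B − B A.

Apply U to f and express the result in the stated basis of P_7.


D f = -7x^6 + 24x^5 - (9/2)x^2
M_x D f = -7x^7 + 24x^6 - (9/2)x^3
M_x f = -x^8 + 4x^7 - (3/2)x^4 + 3x
D M_x f = -8x^7 + 28x^6 - 6x^3 + 3
[M_x, D] f = x^7 - 4x^6 + (3/2)x^3 - 3

the result is g(x) = x^7 - 4x^6 + (3/2)x^3 - 3


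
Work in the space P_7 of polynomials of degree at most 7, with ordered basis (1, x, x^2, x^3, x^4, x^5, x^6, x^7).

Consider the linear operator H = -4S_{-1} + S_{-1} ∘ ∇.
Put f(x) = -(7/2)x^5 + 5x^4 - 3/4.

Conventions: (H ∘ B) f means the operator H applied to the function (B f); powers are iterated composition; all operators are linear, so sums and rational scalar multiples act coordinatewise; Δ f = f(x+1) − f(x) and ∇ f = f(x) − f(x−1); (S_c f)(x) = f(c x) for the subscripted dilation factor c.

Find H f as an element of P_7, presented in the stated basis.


S_{-1} f = (7/2)x^5 + 5x^4 - 3/4
(-4S_{-1}) f = -14x^5 - 20x^4 + 3
∇ f = -(35/2)x^4 + 55x^3 - 65x^2 + (75/2)x - 17/2
S_{-1} ∇ f = -(35/2)x^4 - 55x^3 - 65x^2 - (75/2)x - 17/2
(-4S_{-1} + S_{-1} ∘ ∇) f = -14x^5 - (75/2)x^4 - 55x^3 - 65x^2 - (75/2)x - 11/2

g(x) = -14x^5 - (75/2)x^4 - 55x^3 - 65x^2 - (75/2)x - 11/2


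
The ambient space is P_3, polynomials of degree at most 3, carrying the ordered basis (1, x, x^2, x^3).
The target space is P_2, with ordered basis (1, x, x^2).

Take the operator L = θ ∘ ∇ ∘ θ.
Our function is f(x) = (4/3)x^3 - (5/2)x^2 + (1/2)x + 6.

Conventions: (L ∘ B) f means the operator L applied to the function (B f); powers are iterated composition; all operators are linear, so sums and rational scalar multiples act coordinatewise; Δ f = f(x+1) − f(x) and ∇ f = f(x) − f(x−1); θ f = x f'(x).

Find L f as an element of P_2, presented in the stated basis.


θ f = 4x^3 - 5x^2 + (1/2)x
∇ θ f = 12x^2 - 22x + 19/2
θ (∇ ∘ θ) f = 24x^2 - 22x

the image equals g(x) = 24x^2 - 22x


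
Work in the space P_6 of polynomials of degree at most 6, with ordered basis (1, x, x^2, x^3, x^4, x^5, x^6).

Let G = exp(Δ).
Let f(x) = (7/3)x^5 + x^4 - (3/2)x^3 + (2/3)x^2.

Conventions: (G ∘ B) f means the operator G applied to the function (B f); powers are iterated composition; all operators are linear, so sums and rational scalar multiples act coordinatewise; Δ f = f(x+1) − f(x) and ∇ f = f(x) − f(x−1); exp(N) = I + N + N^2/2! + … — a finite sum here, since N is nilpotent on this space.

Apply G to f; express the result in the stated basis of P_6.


g(x) = (7/3)x^5 + (38/3)x^4 + (295/6)x^3 + (749/6)x^2 + (562/3)x + 781/6

order-1 term: (35/3)x^4 + (82/3)x^3 + (149/6)x^2 + (25/2)x + 5/2
order-2 term: (70/3)x^3 + 76x^2 + (535/6)x + 229/6
order-3 term: (70/3)x^2 + 74x + 377/6
order-4 term: (35/3)x + 73/3
order-5 term: 7/3
the series for exp(Δ) f terminates at order 5
exp(Δ) f = (7/3)x^5 + (38/3)x^4 + (295/6)x^3 + (749/6)x^2 + (562/3)x + 781/6


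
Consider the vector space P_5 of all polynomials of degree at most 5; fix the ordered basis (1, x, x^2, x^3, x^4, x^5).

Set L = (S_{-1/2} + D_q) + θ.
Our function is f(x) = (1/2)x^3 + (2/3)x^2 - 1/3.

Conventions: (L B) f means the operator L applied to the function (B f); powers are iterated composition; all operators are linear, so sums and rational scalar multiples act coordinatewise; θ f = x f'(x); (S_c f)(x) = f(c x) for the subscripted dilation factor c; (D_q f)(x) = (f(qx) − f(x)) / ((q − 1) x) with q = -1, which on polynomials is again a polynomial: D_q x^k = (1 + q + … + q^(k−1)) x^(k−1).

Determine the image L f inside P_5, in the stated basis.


g(x) = (23/16)x^3 + 2x^2 - 1/3

S_{-1/2} f = -(1/16)x^3 + (1/6)x^2 - 1/3
D_q f = (1/2)x^2
(S_{-1/2} + D_q) f = -(1/16)x^3 + (2/3)x^2 - 1/3
θ f = (3/2)x^3 + (4/3)x^2
((S_{-1/2} + D_q) + θ) f = (23/16)x^3 + 2x^2 - 1/3
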